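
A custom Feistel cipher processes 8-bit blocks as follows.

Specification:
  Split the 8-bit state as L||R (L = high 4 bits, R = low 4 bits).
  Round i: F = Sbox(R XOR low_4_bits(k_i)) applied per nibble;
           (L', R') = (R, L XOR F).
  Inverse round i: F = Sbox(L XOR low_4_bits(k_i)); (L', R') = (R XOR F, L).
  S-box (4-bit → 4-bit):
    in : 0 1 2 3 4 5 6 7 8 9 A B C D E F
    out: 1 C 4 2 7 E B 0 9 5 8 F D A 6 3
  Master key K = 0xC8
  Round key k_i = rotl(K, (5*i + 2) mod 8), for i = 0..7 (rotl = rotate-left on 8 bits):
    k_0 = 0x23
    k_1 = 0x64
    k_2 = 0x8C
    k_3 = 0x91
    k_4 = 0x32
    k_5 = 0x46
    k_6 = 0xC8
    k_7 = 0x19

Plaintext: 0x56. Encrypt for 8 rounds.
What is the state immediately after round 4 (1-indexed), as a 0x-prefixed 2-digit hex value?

0xE6

s_0 = plaintext = 0x56
s_1 = Round(s_0, k_0) = 0x6B
s_2 = Round(s_1, k_1) = 0xB5
s_3 = Round(s_2, k_2) = 0x5E
s_4 = Round(s_3, k_3) = 0xE6
s_5 = Round(s_4, k_4) = 0x69
s_6 = Round(s_5, k_5) = 0x95
s_7 = Round(s_6, k_6) = 0x53
s_8 = Round(s_7, k_7) = 0x3D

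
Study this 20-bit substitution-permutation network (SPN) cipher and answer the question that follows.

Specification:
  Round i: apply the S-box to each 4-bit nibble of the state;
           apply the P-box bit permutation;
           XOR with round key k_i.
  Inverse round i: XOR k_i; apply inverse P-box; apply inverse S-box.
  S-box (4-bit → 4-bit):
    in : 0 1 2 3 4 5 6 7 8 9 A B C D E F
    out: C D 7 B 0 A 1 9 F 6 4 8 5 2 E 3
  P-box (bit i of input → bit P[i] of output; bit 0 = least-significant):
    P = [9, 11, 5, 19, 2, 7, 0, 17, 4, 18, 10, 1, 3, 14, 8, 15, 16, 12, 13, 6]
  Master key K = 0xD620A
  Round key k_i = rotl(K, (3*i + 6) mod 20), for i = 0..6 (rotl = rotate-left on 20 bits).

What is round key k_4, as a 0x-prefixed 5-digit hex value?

0xB5882

K = 0xD620A
k_0 = rotl(K, (3*0+6) mod 20) = rotl(K, 6) = 0x882B5
k_1 = rotl(K, (3*1+6) mod 20) = rotl(K, 9) = 0x415AC
k_2 = rotl(K, (3*2+6) mod 20) = rotl(K, 12) = 0x0AD62
k_3 = rotl(K, (3*3+6) mod 20) = rotl(K, 15) = 0x56B10
k_4 = rotl(K, (3*4+6) mod 20) = rotl(K, 18) = 0xB5882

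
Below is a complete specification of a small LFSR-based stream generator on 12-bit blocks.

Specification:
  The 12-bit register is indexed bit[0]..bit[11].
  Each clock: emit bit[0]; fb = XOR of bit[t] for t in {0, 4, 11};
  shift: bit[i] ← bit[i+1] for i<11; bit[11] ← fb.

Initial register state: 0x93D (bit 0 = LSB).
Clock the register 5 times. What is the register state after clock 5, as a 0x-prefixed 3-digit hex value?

0x2C9

reg_0 = 0x93D
clock 1: out=1, reg = 0xC9E
clock 2: out=0, reg = 0x64F
clock 3: out=1, reg = 0xB27
clock 4: out=1, reg = 0x593
clock 5: out=1, reg = 0x2C9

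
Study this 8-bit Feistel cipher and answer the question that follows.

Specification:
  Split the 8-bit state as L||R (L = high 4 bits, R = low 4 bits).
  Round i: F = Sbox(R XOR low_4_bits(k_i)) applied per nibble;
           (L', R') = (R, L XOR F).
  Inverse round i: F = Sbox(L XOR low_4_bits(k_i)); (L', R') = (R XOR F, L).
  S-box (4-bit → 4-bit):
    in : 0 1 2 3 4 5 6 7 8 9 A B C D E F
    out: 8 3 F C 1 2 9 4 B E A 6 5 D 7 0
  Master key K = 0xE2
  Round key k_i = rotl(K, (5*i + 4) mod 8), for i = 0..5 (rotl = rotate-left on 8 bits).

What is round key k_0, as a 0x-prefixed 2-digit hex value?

0x2E

K = 0xE2
k_0 = rotl(K, (5*0+4) mod 8) = rotl(K, 4) = 0x2E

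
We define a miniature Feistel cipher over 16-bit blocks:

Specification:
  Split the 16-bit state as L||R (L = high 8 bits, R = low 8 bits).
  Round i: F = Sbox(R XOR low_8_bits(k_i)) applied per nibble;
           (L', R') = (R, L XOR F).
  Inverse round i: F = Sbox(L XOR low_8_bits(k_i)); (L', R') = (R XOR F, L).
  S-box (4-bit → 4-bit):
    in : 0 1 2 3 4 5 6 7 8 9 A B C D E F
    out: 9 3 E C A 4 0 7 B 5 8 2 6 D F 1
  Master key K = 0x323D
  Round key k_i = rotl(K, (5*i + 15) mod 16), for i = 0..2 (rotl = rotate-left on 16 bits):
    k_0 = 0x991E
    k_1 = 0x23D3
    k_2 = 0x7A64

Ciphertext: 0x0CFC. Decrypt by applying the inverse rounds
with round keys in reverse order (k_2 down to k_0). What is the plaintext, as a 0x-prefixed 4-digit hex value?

s_0 = ciphertext = 0x0CFC
s_1 = InvRound(s_0, k_2) = 0xF70C
s_2 = InvRound(s_1, k_1) = 0xE6F7
s_3 = InvRound(s_2, k_0) = 0xECE6

0xECE6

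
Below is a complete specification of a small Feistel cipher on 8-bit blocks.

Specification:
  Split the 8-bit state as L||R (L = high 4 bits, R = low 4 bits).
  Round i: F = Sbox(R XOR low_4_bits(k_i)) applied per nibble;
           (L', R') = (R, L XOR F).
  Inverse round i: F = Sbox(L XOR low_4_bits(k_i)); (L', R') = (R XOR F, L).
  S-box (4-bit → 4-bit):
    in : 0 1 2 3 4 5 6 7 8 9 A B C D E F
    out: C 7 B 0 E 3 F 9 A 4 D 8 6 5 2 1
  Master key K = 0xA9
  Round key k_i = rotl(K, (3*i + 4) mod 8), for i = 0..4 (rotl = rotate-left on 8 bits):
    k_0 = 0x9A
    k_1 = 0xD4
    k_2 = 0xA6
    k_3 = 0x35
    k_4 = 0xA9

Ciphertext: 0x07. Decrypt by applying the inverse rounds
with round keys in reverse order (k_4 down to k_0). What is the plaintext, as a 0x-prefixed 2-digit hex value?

0x4F

s_0 = ciphertext = 0x07
s_1 = InvRound(s_0, k_4) = 0x30
s_2 = InvRound(s_1, k_3) = 0xF3
s_3 = InvRound(s_2, k_2) = 0x7F
s_4 = InvRound(s_3, k_1) = 0xF7
s_5 = InvRound(s_4, k_0) = 0x4F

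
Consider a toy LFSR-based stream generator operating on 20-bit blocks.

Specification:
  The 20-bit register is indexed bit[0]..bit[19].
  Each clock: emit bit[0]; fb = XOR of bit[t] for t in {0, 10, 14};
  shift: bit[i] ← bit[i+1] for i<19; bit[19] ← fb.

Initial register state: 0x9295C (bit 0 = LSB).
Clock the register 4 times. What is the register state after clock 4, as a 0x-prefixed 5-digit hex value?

0x29295

reg_0 = 0x9295C
clock 1: out=0, reg = 0x494AE
clock 2: out=0, reg = 0xA4A57
clock 3: out=1, reg = 0x5252B
clock 4: out=1, reg = 0x29295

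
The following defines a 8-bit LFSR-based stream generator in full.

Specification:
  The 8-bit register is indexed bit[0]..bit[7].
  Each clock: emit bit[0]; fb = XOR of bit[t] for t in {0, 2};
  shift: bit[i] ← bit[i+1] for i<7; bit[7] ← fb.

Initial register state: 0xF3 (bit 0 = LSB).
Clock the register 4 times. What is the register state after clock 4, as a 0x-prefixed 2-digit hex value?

0xFF

reg_0 = 0xF3
clock 1: out=1, reg = 0xF9
clock 2: out=1, reg = 0xFC
clock 3: out=0, reg = 0xFE
clock 4: out=0, reg = 0xFF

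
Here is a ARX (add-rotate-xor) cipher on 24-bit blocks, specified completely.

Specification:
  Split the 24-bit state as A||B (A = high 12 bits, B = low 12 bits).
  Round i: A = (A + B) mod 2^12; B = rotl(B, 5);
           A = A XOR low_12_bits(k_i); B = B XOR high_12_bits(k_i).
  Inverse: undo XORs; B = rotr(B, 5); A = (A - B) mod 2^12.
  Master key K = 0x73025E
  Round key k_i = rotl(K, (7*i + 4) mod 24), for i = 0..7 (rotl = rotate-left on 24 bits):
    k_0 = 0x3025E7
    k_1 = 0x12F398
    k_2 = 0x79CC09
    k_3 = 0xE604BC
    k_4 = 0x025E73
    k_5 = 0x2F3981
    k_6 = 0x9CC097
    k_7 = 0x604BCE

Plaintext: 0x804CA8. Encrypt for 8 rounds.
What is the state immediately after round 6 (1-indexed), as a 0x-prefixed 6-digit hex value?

0x74EA0C

s_0 = plaintext = 0x804CA8
s_1 = Round(s_0, k_0) = 0x14B61B
s_2 = Round(s_1, k_1) = 0x4FE243
s_3 = Round(s_2, k_2) = 0xB48FF8
s_4 = Round(s_3, k_3) = 0xFFC17F
s_5 = Round(s_4, k_4) = 0xF08FC7
s_6 = Round(s_5, k_5) = 0x74EA0C
s_7 = Round(s_6, k_6) = 0x1CD858
s_8 = Round(s_7, k_7) = 0x1EBD14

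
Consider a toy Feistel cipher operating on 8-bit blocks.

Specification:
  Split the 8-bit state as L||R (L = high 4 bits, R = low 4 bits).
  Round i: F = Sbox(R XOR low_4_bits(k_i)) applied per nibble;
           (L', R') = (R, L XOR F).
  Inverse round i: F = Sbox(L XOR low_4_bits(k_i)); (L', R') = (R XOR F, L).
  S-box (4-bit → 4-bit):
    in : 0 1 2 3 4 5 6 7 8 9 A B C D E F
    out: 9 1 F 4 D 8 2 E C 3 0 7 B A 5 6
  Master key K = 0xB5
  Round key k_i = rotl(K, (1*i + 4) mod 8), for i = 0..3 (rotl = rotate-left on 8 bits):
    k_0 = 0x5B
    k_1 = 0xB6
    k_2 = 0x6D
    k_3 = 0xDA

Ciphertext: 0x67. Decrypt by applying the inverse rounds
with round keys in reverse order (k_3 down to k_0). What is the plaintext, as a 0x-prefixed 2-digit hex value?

s_0 = ciphertext = 0x67
s_1 = InvRound(s_0, k_3) = 0xC6
s_2 = InvRound(s_1, k_2) = 0x7C
s_3 = InvRound(s_2, k_1) = 0xD7
s_4 = InvRound(s_3, k_0) = 0x5D

0x5D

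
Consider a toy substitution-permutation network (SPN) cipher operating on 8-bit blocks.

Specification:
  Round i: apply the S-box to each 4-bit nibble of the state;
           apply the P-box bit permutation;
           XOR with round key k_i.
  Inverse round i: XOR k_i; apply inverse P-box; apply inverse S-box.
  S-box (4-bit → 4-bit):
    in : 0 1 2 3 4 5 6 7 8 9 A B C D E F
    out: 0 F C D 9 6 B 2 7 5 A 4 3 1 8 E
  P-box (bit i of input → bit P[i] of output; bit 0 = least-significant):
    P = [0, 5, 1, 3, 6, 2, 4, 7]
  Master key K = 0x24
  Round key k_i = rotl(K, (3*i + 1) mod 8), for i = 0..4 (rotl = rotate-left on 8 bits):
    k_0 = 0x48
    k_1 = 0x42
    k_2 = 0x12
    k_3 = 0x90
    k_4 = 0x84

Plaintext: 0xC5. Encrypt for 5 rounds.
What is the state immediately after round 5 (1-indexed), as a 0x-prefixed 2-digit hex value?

s_0 = plaintext = 0xC5
s_1 = Round(s_0, k_0) = 0x2E
s_2 = Round(s_1, k_1) = 0xDA
s_3 = Round(s_2, k_2) = 0x7A
s_4 = Round(s_3, k_3) = 0xBC
s_5 = Round(s_4, k_4) = 0xB5

0xB5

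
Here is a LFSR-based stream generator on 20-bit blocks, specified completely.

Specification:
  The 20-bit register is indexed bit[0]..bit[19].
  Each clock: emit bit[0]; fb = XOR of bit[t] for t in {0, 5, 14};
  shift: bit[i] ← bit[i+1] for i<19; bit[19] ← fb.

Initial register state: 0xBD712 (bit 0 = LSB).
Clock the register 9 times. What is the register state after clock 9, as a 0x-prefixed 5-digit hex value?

reg_0 = 0xBD712
clock 1: out=0, reg = 0xDEB89
clock 2: out=1, reg = 0x6F5C4
clock 3: out=0, reg = 0xB7AE2
clock 4: out=0, reg = 0x5BD71
clock 5: out=1, reg = 0x2DEB8
clock 6: out=0, reg = 0x16F5C
clock 7: out=0, reg = 0x8B7AE
clock 8: out=0, reg = 0xC5BD7
clock 9: out=1, reg = 0x62DEB

0x62DEB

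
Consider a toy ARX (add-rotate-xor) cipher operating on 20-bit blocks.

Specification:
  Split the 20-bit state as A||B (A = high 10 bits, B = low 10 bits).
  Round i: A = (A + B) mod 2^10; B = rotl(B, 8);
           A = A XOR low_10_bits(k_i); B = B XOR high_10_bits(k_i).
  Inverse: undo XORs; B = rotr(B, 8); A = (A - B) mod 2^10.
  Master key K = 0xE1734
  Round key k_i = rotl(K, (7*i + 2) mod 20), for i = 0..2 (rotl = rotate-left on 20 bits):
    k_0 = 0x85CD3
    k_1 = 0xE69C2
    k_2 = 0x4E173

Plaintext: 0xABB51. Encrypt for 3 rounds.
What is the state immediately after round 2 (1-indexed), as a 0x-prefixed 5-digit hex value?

0x4B46A

s_0 = plaintext = 0xABB51
s_1 = Round(s_0, k_0) = 0x4B3C3
s_2 = Round(s_1, k_1) = 0x4B46A
s_3 = Round(s_2, k_2) = 0x39322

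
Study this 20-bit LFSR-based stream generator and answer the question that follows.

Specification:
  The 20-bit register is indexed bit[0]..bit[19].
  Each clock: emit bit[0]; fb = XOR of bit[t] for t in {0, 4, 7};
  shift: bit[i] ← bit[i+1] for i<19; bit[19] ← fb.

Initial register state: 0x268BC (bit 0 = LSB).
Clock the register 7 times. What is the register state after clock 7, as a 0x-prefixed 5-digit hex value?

reg_0 = 0x268BC
clock 1: out=0, reg = 0x1345E
clock 2: out=0, reg = 0x89A2F
clock 3: out=1, reg = 0xC4D17
clock 4: out=1, reg = 0x6268B
clock 5: out=1, reg = 0x31345
clock 6: out=1, reg = 0x989A2
clock 7: out=0, reg = 0xCC4D1

0xCC4D1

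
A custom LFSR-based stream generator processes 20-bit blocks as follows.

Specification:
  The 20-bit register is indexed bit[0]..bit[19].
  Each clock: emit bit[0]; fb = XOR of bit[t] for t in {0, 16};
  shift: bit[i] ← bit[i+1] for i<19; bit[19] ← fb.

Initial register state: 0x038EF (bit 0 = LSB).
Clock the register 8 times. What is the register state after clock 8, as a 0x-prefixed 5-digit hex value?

reg_0 = 0x038EF
clock 1: out=1, reg = 0x81C77
clock 2: out=1, reg = 0xC0E3B
clock 3: out=1, reg = 0xE071D
clock 4: out=1, reg = 0xF038E
clock 5: out=0, reg = 0xF81C7
clock 6: out=1, reg = 0x7C0E3
clock 7: out=1, reg = 0x3E071
clock 8: out=1, reg = 0x1F038

0x1F038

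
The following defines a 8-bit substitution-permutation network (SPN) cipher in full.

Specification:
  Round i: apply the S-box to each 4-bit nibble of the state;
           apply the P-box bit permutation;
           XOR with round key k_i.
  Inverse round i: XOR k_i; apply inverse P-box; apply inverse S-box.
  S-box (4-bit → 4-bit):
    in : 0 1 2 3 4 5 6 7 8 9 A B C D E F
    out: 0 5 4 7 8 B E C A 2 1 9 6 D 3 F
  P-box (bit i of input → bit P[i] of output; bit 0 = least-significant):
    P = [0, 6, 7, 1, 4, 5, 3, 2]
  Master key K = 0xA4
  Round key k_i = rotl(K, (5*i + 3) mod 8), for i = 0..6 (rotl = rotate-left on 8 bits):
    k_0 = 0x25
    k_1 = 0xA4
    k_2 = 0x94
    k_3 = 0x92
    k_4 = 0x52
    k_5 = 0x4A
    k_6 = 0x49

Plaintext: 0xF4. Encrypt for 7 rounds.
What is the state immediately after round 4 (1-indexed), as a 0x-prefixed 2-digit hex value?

0x57

s_0 = plaintext = 0xF4
s_1 = Round(s_0, k_0) = 0x1B
s_2 = Round(s_1, k_1) = 0xBF
s_3 = Round(s_2, k_2) = 0x43
s_4 = Round(s_3, k_3) = 0x57
s_5 = Round(s_4, k_4) = 0xE4
s_6 = Round(s_5, k_5) = 0x78
s_7 = Round(s_6, k_6) = 0x07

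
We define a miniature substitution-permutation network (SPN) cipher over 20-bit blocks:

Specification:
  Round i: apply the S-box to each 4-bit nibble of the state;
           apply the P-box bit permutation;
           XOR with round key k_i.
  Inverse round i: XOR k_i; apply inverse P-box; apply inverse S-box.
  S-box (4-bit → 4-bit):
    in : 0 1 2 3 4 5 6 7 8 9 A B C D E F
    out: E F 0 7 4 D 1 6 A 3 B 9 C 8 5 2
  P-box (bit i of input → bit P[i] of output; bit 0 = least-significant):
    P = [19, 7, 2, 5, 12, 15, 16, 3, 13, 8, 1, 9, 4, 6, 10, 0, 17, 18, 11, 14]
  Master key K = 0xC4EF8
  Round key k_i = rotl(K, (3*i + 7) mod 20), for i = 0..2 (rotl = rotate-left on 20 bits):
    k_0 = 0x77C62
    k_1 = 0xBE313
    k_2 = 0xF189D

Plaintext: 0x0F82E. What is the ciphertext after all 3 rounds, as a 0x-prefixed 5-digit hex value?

0x07068

s_0 = plaintext = 0x0F82E
s_1 = Round(s_0, k_0) = 0xB3726
s_2 = Round(s_1, k_1) = 0x1A641
s_3 = Round(s_2, k_2) = 0x07068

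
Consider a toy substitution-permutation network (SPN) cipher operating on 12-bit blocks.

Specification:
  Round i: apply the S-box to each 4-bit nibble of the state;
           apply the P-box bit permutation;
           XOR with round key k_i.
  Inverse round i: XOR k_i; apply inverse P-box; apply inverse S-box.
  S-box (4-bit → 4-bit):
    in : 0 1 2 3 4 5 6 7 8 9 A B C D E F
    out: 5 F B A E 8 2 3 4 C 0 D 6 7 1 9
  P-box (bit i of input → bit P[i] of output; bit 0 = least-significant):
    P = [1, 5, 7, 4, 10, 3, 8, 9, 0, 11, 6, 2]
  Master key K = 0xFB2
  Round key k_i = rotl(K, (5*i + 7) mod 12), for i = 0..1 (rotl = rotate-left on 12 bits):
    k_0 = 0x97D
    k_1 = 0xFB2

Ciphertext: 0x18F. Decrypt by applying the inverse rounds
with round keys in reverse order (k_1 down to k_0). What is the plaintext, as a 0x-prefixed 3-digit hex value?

s_0 = ciphertext = 0x18F
s_1 = InvRound(s_0, k_1) = 0x223
s_2 = InvRound(s_1, k_0) = 0x44F

0x44F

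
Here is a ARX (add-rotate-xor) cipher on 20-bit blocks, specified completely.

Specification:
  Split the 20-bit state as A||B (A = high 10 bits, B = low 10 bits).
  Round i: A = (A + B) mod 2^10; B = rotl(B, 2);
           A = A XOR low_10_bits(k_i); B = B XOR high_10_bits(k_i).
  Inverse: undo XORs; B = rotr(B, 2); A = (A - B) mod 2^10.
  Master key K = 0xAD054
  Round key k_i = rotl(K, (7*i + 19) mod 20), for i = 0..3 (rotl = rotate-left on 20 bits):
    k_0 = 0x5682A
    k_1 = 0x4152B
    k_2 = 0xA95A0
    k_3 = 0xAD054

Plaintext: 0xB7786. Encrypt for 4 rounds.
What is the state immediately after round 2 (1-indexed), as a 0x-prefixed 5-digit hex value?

s_0 = plaintext = 0xB7786
s_1 = Round(s_0, k_0) = 0x92741
s_2 = Round(s_1, k_1) = 0x28402
s_3 = Round(s_2, k_2) = 0x40EAD
s_4 = Round(s_3, k_3) = 0xF9002

0x28402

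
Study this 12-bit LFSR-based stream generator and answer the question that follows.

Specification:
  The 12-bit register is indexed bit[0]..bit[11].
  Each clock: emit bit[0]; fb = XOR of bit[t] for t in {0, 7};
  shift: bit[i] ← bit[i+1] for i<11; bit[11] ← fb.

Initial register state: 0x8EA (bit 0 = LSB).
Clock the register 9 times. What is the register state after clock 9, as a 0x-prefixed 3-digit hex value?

reg_0 = 0x8EA
clock 1: out=0, reg = 0xC75
clock 2: out=1, reg = 0xE3A
clock 3: out=0, reg = 0x71D
clock 4: out=1, reg = 0xB8E
clock 5: out=0, reg = 0xDC7
clock 6: out=1, reg = 0x6E3
clock 7: out=1, reg = 0x371
clock 8: out=1, reg = 0x9B8
clock 9: out=0, reg = 0xCDC

0xCDC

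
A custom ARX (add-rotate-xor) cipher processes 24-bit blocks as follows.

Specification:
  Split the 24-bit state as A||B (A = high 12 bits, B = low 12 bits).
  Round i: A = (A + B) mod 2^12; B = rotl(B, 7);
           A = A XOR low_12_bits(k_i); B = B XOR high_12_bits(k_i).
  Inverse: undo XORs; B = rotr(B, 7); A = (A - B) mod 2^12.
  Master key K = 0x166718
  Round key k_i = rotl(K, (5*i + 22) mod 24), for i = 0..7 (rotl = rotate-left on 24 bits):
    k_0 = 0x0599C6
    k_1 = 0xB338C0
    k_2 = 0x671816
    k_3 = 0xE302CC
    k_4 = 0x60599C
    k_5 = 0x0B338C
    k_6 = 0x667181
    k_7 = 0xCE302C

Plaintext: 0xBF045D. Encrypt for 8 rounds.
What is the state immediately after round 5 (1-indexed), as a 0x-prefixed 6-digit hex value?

0x6DDF69

s_0 = plaintext = 0xBF045D
s_1 = Round(s_0, k_0) = 0x98BEFB
s_2 = Round(s_1, k_1) = 0x0466C4
s_3 = Round(s_2, k_2) = 0xF1C447
s_4 = Round(s_3, k_3) = 0x1AFD92
s_5 = Round(s_4, k_4) = 0x6DDF69
s_6 = Round(s_5, k_5) = 0x5CA448
s_7 = Round(s_6, k_6) = 0xB93245
s_8 = Round(s_7, k_7) = 0xDF4E71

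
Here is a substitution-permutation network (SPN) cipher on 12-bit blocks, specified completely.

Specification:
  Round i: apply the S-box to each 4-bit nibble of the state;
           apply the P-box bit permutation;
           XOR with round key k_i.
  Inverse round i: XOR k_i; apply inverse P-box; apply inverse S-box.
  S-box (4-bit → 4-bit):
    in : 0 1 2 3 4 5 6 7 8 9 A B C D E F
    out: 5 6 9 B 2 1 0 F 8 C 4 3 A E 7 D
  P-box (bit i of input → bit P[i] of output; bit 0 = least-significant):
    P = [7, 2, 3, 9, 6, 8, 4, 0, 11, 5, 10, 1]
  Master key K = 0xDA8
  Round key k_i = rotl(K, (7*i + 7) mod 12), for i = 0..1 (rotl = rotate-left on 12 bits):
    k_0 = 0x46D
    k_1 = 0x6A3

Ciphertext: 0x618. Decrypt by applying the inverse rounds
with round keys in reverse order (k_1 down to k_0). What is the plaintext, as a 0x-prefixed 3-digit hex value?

s_0 = ciphertext = 0x618
s_1 = InvRound(s_0, k_1) = 0xC90
s_2 = InvRound(s_1, k_0) = 0xBFE

0xBFE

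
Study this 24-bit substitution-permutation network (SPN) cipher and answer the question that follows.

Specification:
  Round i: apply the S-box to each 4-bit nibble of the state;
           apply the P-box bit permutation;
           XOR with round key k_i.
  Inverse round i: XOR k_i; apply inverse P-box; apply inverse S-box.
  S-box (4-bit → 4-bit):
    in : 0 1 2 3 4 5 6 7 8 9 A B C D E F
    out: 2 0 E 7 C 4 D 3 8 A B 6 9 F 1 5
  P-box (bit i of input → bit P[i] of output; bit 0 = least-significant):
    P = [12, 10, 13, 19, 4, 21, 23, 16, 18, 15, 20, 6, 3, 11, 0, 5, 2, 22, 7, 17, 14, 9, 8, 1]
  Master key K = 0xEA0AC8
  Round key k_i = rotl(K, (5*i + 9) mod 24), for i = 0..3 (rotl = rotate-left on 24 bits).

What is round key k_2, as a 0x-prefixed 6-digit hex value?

K = 0xEA0AC8
k_0 = rotl(K, (5*0+9) mod 24) = rotl(K, 9) = 0x1591D4
k_1 = rotl(K, (5*1+9) mod 24) = rotl(K, 14) = 0xB23A82
k_2 = rotl(K, (5*2+9) mod 24) = rotl(K, 19) = 0x475056

0x475056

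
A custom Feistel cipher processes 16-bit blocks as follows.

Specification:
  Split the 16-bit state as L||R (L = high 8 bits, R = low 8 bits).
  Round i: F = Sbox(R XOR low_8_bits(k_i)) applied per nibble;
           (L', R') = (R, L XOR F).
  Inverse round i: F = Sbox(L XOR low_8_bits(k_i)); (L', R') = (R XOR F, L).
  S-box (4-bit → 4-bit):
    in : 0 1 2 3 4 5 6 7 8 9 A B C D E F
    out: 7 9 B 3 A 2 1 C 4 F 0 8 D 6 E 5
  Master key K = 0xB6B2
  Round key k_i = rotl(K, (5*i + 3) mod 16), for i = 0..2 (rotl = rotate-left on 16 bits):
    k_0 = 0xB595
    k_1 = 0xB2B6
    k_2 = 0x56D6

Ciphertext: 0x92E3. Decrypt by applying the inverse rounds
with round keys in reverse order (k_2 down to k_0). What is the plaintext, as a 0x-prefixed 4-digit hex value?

0x62C7

s_0 = ciphertext = 0x92E3
s_1 = InvRound(s_0, k_2) = 0x4992
s_2 = InvRound(s_1, k_1) = 0xC749
s_3 = InvRound(s_2, k_0) = 0x62C7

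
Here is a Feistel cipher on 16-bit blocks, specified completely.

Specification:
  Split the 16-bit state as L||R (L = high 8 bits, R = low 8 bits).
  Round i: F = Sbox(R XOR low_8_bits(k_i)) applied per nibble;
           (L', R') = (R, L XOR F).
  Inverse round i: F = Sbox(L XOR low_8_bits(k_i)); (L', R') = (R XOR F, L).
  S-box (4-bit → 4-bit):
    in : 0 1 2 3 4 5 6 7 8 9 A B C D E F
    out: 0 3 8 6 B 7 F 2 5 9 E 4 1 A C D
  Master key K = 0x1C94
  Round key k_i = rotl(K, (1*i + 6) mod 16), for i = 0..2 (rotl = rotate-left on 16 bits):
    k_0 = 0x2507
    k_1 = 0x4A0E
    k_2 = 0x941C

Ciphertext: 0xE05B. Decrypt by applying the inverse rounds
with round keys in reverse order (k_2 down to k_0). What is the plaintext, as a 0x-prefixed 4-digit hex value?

0xCBBB

s_0 = ciphertext = 0xE05B
s_1 = InvRound(s_0, k_2) = 0x8AE0
s_2 = InvRound(s_1, k_1) = 0xBB8A
s_3 = InvRound(s_2, k_0) = 0xCBBB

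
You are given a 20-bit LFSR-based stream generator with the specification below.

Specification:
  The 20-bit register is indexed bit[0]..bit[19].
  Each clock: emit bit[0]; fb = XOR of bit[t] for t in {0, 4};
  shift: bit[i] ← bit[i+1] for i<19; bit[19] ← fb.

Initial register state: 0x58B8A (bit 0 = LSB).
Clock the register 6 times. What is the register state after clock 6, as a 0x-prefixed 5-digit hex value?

0xC962E

reg_0 = 0x58B8A
clock 1: out=0, reg = 0x2C5C5
clock 2: out=1, reg = 0x962E2
clock 3: out=0, reg = 0x4B171
clock 4: out=1, reg = 0x258B8
clock 5: out=0, reg = 0x92C5C
clock 6: out=0, reg = 0xC962E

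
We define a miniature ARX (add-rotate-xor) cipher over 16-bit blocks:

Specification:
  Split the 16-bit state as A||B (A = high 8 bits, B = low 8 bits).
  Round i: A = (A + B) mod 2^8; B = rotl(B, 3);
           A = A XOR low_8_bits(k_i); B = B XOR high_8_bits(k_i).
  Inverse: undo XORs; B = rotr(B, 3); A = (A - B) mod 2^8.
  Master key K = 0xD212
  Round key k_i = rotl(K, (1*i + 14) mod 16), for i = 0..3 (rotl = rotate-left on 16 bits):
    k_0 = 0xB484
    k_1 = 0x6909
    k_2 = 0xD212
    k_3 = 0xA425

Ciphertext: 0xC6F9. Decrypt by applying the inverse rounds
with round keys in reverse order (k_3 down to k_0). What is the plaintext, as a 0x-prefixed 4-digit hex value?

0x1F8F

s_0 = ciphertext = 0xC6F9
s_1 = InvRound(s_0, k_3) = 0x38AB
s_2 = InvRound(s_1, k_2) = 0xFB2F
s_3 = InvRound(s_2, k_1) = 0x2AC8
s_4 = InvRound(s_3, k_0) = 0x1F8F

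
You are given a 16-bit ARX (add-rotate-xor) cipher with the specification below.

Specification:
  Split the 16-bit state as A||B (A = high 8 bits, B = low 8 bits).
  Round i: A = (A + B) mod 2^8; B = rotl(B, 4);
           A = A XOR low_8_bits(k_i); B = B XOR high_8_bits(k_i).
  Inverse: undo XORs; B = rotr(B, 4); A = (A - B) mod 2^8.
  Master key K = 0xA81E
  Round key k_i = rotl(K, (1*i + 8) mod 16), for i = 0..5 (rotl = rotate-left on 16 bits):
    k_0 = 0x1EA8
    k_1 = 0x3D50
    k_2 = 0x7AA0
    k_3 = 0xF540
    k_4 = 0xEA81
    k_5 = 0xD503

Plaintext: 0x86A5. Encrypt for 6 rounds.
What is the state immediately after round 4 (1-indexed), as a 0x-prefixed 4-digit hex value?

s_0 = plaintext = 0x86A5
s_1 = Round(s_0, k_0) = 0x8344
s_2 = Round(s_1, k_1) = 0x9779
s_3 = Round(s_2, k_2) = 0xB0ED
s_4 = Round(s_3, k_3) = 0xDD2B
s_5 = Round(s_4, k_4) = 0x8958
s_6 = Round(s_5, k_5) = 0xE250

0xDD2B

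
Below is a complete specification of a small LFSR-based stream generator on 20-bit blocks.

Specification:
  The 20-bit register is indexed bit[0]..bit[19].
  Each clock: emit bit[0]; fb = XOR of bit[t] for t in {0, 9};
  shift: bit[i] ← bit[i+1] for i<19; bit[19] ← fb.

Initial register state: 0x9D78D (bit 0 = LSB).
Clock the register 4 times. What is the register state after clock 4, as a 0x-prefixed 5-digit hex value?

0x69D78

reg_0 = 0x9D78D
clock 1: out=1, reg = 0x4EBC6
clock 2: out=0, reg = 0xA75E3
clock 3: out=1, reg = 0xD3AF1
clock 4: out=1, reg = 0x69D78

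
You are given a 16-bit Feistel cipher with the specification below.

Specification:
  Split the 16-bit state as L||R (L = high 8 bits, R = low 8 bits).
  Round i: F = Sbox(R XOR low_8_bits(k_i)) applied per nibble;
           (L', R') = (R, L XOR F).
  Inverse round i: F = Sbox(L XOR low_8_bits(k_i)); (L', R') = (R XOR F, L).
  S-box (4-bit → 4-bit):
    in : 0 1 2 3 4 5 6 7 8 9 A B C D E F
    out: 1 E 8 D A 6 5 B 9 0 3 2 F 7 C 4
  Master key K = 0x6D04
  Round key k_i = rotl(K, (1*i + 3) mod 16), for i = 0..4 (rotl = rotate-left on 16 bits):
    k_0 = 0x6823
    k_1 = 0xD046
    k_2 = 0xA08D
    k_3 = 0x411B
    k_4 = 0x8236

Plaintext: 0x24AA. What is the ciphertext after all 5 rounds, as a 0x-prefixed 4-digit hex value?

0xA0E5

s_0 = plaintext = 0x24AA
s_1 = Round(s_0, k_0) = 0xAAB4
s_2 = Round(s_1, k_1) = 0xB4E2
s_3 = Round(s_2, k_2) = 0xE2E0
s_4 = Round(s_3, k_3) = 0xE0A0
s_5 = Round(s_4, k_4) = 0xA0E5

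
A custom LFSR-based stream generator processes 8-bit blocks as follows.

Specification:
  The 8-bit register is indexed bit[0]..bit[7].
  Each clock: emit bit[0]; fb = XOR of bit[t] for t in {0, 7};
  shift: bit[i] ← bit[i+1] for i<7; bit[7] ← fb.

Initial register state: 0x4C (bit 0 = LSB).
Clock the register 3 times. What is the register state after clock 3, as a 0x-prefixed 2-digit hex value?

0x89

reg_0 = 0x4C
clock 1: out=0, reg = 0x26
clock 2: out=0, reg = 0x13
clock 3: out=1, reg = 0x89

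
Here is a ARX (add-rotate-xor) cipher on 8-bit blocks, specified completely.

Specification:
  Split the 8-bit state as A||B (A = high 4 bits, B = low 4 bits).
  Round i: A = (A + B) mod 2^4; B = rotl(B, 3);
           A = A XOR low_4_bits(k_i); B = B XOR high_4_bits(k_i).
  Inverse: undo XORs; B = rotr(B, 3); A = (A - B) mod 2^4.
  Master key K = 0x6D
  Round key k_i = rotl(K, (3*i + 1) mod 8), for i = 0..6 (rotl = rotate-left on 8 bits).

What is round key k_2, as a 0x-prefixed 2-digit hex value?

0xB6

K = 0x6D
k_0 = rotl(K, (3*0+1) mod 8) = rotl(K, 1) = 0xDA
k_1 = rotl(K, (3*1+1) mod 8) = rotl(K, 4) = 0xD6
k_2 = rotl(K, (3*2+1) mod 8) = rotl(K, 7) = 0xB6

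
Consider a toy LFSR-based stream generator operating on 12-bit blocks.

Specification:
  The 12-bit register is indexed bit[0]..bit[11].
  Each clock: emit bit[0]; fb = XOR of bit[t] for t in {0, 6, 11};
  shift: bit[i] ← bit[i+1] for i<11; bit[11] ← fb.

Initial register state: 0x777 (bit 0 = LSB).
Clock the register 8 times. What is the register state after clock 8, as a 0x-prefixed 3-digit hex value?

0xA67

reg_0 = 0x777
clock 1: out=1, reg = 0x3BB
clock 2: out=1, reg = 0x9DD
clock 3: out=1, reg = 0xCEE
clock 4: out=0, reg = 0x677
clock 5: out=1, reg = 0x33B
clock 6: out=1, reg = 0x99D
clock 7: out=1, reg = 0x4CE
clock 8: out=0, reg = 0xA67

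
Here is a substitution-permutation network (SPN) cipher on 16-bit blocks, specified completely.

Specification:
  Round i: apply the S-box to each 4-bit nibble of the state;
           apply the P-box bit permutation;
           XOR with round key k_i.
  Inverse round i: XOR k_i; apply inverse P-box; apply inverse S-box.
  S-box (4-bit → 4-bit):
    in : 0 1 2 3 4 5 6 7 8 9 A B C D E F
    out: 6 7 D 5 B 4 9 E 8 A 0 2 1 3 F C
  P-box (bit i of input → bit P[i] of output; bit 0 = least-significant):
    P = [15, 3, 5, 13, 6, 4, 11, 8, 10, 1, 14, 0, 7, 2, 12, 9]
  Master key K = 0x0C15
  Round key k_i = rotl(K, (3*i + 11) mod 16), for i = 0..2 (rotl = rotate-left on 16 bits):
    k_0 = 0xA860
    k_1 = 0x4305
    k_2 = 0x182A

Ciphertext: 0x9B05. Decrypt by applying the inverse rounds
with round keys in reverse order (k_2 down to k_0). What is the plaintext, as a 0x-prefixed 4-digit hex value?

0xB370

s_0 = ciphertext = 0x9B05
s_1 = InvRound(s_0, k_2) = 0x9981
s_2 = InvRound(s_1, k_1) = 0xE55C
s_3 = InvRound(s_2, k_0) = 0xB370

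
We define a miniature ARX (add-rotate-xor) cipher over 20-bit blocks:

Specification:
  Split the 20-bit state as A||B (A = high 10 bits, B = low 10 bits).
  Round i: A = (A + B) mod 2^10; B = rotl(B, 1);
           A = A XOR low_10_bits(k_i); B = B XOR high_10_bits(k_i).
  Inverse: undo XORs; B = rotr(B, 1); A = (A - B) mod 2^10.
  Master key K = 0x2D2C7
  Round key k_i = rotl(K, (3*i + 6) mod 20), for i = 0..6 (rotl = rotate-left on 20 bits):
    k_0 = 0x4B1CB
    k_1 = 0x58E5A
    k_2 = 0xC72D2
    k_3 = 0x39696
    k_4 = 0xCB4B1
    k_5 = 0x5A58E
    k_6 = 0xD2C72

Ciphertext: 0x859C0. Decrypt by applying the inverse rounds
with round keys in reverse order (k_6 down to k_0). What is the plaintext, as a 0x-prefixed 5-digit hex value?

0xD0F92

s_0 = ciphertext = 0x859C0
s_1 = InvRound(s_0, k_6) = 0xC7F45
s_2 = InvRound(s_1, k_5) = 0x5ED16
s_3 = InvRound(s_2, k_4) = 0xAB71D
s_4 = InvRound(s_3, k_3) = 0x8FDFC
s_5 = InvRound(s_4, k_2) = 0xDF570
s_6 = InvRound(s_5, k_1) = 0xC7A09
s_7 = InvRound(s_6, k_0) = 0xD0F92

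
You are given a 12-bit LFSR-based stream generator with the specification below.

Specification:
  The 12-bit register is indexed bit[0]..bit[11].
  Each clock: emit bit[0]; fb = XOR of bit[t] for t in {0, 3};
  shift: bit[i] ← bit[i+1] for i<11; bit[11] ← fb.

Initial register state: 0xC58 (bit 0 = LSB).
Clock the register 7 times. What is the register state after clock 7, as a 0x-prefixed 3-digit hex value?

reg_0 = 0xC58
clock 1: out=0, reg = 0xE2C
clock 2: out=0, reg = 0xF16
clock 3: out=0, reg = 0x78B
clock 4: out=1, reg = 0x3C5
clock 5: out=1, reg = 0x9E2
clock 6: out=0, reg = 0x4F1
clock 7: out=1, reg = 0xA78

0xA78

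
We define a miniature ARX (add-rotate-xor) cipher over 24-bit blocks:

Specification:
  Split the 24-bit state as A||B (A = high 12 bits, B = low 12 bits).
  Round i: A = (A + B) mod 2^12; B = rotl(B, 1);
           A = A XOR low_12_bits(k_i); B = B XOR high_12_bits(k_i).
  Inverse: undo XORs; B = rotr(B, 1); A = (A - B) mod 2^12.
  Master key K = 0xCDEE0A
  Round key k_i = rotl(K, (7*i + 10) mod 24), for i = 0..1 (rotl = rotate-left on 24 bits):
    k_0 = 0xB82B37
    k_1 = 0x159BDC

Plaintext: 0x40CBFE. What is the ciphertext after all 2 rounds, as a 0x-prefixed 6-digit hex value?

0xC609A6

s_0 = plaintext = 0x40CBFE
s_1 = Round(s_0, k_0) = 0xB3DC7F
s_2 = Round(s_1, k_1) = 0xC609A6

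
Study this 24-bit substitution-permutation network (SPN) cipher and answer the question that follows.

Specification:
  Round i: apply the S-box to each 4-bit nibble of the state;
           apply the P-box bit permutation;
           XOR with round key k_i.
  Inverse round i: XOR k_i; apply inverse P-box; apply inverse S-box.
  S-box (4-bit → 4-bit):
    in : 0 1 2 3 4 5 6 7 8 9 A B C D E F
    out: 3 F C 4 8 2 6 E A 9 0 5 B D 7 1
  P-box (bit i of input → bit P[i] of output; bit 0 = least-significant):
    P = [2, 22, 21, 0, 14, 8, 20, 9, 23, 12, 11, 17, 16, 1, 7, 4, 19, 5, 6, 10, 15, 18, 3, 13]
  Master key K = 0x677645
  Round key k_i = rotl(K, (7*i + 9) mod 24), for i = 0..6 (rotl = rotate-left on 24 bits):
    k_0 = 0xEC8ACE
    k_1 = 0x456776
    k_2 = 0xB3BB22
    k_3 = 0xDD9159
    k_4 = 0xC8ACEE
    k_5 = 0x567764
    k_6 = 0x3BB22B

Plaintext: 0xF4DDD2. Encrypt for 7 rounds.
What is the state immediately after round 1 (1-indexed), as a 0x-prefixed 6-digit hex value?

s_0 = plaintext = 0xF4DDD2
s_1 = Round(s_0, k_0) = 0x5F445F
s_2 = Round(s_1, k_1) = 0x4B6662
s_3 = Round(s_2, k_2) = 0x8B82E1
s_4 = Round(s_3, k_3) = 0xA3F80E
s_5 = Round(s_4, k_4) = 0xABFDAA
s_6 = Round(s_5, k_5) = 0xDD7F24
s_7 = Round(s_6, k_6) = 0xA314F0

0x5F445F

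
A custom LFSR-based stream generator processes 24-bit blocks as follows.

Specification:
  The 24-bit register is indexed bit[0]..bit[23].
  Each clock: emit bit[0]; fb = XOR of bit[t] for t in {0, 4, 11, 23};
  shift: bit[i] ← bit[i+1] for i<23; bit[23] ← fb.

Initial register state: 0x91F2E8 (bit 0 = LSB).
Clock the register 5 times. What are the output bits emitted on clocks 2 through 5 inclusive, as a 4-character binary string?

0010

reg_0 = 0x91F2E8
clock 1: out=0, reg = 0xC8F974
clock 2: out=0, reg = 0xE47CBA
clock 3: out=0, reg = 0xF23E5D
clock 4: out=1, reg = 0x791F2E
clock 5: out=0, reg = 0xBC8F97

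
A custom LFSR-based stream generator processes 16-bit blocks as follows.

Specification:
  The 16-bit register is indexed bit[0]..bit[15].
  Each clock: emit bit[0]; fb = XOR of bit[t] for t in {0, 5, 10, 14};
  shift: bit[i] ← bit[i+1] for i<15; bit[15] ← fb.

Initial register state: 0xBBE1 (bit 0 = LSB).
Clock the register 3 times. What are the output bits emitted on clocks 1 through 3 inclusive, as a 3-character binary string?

reg_0 = 0xBBE1
clock 1: out=1, reg = 0x5DF0
clock 2: out=0, reg = 0xAEF8
clock 3: out=0, reg = 0x577C

100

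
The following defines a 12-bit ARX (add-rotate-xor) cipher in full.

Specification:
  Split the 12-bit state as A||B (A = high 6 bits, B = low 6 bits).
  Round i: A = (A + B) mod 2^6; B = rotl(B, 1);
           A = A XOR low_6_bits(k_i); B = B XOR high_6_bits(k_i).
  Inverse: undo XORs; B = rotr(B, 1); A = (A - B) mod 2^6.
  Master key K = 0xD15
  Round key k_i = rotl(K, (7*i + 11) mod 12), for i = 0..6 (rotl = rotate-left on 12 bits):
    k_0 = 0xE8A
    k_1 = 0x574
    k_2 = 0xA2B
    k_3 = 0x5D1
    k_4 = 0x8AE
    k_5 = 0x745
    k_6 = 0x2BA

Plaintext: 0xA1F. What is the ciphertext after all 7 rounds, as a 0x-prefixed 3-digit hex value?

s_0 = plaintext = 0xA1F
s_1 = Round(s_0, k_0) = 0x344
s_2 = Round(s_1, k_1) = 0x95D
s_3 = Round(s_2, k_2) = 0xA52
s_4 = Round(s_3, k_3) = 0xAB3
s_5 = Round(s_4, k_4) = 0xCC5
s_6 = Round(s_5, k_5) = 0xF57
s_7 = Round(s_6, k_6) = 0xBA4

0xBA4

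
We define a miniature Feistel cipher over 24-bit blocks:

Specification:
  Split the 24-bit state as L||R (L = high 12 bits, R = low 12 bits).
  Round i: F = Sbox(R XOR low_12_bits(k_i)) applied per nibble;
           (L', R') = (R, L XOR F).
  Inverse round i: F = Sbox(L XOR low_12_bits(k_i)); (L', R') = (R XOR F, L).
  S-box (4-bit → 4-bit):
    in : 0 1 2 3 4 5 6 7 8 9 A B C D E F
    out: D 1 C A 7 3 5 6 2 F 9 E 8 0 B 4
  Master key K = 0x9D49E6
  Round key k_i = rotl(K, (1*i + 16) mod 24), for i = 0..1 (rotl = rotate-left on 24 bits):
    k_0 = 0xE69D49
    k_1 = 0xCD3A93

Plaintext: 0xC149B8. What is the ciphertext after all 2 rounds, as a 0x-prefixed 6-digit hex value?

0xB5583D

s_0 = plaintext = 0xC149B8
s_1 = Round(s_0, k_0) = 0x9B8B55
s_2 = Round(s_1, k_1) = 0xB5583D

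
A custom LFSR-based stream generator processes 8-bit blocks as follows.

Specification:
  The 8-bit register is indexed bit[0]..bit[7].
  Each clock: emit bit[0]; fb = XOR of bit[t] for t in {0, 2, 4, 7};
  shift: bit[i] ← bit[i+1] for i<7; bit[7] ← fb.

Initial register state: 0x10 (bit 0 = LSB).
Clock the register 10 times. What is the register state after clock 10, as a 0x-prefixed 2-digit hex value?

0x28

reg_0 = 0x10
clock 1: out=0, reg = 0x88
clock 2: out=0, reg = 0xC4
clock 3: out=0, reg = 0x62
clock 4: out=0, reg = 0x31
clock 5: out=1, reg = 0x18
clock 6: out=0, reg = 0x8C
clock 7: out=0, reg = 0x46
clock 8: out=0, reg = 0xA3
clock 9: out=1, reg = 0x51
clock 10: out=1, reg = 0x28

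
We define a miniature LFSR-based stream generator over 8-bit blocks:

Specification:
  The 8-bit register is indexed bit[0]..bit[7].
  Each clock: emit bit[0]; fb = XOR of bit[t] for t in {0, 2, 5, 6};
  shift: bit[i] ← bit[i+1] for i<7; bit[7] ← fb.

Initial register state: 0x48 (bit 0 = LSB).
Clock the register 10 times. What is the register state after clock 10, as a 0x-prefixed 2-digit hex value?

0xE9

reg_0 = 0x48
clock 1: out=0, reg = 0xA4
clock 2: out=0, reg = 0x52
clock 3: out=0, reg = 0xA9
clock 4: out=1, reg = 0x54
clock 5: out=0, reg = 0x2A
clock 6: out=0, reg = 0x95
clock 7: out=1, reg = 0x4A
clock 8: out=0, reg = 0xA5
clock 9: out=1, reg = 0xD2
clock 10: out=0, reg = 0xE9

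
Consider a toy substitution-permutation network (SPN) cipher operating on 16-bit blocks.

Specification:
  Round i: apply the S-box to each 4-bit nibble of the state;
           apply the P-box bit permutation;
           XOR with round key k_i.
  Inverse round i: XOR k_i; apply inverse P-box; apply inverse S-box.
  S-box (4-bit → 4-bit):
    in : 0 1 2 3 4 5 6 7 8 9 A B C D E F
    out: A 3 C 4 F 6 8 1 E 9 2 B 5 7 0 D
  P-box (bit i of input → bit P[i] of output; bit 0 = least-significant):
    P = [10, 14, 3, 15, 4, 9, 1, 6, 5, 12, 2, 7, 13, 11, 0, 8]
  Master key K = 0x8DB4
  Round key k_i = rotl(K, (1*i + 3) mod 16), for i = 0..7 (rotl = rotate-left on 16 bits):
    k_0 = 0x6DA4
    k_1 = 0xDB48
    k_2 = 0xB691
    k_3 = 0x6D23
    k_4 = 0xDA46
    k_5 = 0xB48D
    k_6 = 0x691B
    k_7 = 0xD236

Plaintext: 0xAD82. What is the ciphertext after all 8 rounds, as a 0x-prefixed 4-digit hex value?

0x0DD4

s_0 = plaintext = 0xAD82
s_1 = Round(s_0, k_0) = 0xF7CA
s_2 = Round(s_1, k_1) = 0xBA7B
s_3 = Round(s_2, k_2) = 0x4B81
s_4 = Round(s_3, k_3) = 0x12C0
s_5 = Round(s_4, k_4) = 0x32D0
s_6 = Round(s_5, k_5) = 0x761A
s_7 = Round(s_6, k_6) = 0x0B8B
s_8 = Round(s_7, k_7) = 0x0DD4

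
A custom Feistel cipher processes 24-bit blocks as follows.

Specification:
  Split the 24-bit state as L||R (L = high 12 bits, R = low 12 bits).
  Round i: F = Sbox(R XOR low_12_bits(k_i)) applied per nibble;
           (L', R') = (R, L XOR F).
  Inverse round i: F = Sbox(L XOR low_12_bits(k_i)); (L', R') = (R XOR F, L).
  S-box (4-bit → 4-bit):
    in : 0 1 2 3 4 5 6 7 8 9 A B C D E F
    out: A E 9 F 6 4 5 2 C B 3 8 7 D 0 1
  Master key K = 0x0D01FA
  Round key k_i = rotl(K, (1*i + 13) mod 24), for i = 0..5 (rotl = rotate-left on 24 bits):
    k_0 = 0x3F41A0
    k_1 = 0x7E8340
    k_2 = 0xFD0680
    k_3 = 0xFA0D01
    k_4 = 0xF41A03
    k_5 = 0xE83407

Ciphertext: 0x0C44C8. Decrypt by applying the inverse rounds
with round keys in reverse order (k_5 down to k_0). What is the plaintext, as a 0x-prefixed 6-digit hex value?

0xCE2BB8

s_0 = ciphertext = 0x0C44C8
s_1 = InvRound(s_0, k_5) = 0x2B70C4
s_2 = InvRound(s_1, k_4) = 0xC422B7
s_3 = InvRound(s_2, k_3) = 0xCD8C42
s_4 = InvRound(s_3, k_2) = 0xF0ECD8
s_5 = InvRound(s_4, k_1) = 0xBB8F0E
s_6 = InvRound(s_5, k_0) = 0xCE2BB8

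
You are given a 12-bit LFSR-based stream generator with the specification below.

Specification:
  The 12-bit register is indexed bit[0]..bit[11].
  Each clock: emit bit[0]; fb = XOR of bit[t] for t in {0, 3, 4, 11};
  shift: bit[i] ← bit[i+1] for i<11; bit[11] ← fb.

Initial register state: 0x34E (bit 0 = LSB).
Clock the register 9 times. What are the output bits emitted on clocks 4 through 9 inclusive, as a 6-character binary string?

100101

reg_0 = 0x34E
clock 1: out=0, reg = 0x9A7
clock 2: out=1, reg = 0x4D3
clock 3: out=1, reg = 0x269
clock 4: out=1, reg = 0x134
clock 5: out=0, reg = 0x89A
clock 6: out=0, reg = 0xC4D
clock 7: out=1, reg = 0xE26
clock 8: out=0, reg = 0xF13
clock 9: out=1, reg = 0xF89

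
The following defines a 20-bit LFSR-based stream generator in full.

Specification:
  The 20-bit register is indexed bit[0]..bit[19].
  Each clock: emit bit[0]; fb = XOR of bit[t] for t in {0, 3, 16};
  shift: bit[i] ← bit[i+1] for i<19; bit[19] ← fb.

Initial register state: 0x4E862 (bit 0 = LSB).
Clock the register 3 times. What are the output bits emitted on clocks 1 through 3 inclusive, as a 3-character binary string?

010

reg_0 = 0x4E862
clock 1: out=0, reg = 0x27431
clock 2: out=1, reg = 0x93A18
clock 3: out=0, reg = 0x49D0C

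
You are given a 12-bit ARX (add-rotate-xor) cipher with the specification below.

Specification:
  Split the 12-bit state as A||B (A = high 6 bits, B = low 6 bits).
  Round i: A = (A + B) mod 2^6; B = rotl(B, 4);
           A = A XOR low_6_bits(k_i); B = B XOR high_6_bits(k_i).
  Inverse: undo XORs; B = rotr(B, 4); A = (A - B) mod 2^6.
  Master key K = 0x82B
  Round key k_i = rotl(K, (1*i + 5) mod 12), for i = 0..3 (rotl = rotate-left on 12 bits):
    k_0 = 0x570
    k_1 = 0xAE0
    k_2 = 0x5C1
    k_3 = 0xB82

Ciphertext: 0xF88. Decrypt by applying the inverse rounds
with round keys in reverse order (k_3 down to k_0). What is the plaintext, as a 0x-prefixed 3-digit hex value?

0x022

s_0 = ciphertext = 0xF88
s_1 = InvRound(s_0, k_3) = 0x89A
s_2 = InvRound(s_1, k_2) = 0xBF4
s_3 = InvRound(s_2, k_1) = 0x4BD
s_4 = InvRound(s_3, k_0) = 0x022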